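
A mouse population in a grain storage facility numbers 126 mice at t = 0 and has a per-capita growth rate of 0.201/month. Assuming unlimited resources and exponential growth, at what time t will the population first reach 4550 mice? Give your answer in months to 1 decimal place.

17.8 months

Set N₀·e^(rt) = 4550: e^(0.201·t) = 4550/126 = 36.111.
0.201·t = ln(36.111) = 3.5866, so t = 3.5866/0.201 = 17.844.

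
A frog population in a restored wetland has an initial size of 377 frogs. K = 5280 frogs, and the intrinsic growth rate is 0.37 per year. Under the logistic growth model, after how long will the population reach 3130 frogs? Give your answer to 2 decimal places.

7.95 years

A = (K − N₀)/N₀ = (5280 − 377)/377 = 13.005.
Solve 5280/(1 + 13.005·e^(−0.37t)) = 3130: 1 + 13.005·e^(−0.37t) = 1.6869, so e^(−0.37t) = 0.052817.
−0.37·t = ln(0.052817) = -2.9409, so t = 2.9409/0.37 = 7.9484.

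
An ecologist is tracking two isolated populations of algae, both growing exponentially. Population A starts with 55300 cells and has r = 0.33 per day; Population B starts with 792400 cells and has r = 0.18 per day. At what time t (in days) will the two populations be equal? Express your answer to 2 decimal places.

17.75 days

Set 55300·e^(0.33t) = 792400·e^(0.18t).
e^((0.33 − 0.18)t) = 792400/55300 → e^(0.15·t) = 14.329.
0.15·t = ln(14.329) = 2.6623, so t = 2.6623/0.15 = 17.749.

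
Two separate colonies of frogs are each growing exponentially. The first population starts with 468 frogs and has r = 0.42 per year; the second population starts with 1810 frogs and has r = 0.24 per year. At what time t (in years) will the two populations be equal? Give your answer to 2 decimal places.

7.51 years

Set 468·e^(0.42t) = 1810·e^(0.24t).
e^((0.42 − 0.24)t) = 1810/468 → e^(0.18·t) = 3.8675.
0.18·t = ln(3.8675) = 1.3526, so t = 1.3526/0.18 = 7.5145.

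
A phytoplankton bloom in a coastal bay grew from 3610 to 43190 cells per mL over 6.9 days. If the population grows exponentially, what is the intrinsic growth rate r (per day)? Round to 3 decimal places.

From N(t) = N₀·e^(rt): e^(r·6.9) = 43190/3610 = 11.964.
r·6.9 = ln(11.964) = 2.4819, so r = 2.4819/6.9 = 0.3597.

0.360 per day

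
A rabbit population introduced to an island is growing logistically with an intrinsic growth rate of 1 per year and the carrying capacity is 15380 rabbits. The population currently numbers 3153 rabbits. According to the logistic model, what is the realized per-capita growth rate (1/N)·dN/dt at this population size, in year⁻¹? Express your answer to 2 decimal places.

0.79 per year

(1/N)·dN/dt = r(1 − N/K) = 1 × (1 − 3153/15380).
= 1 × 0.79499 = 0.79499.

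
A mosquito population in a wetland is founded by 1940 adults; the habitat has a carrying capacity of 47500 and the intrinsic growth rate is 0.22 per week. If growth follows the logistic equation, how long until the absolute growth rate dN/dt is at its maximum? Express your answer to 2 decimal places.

14.35 weeks

Logistic growth is fastest at N = K/2 = 23750.
A = (K − N₀)/N₀ = 23.485. Set K/(1 + A·e^(−rt)) = K/2 → A·e^(−rt) = 1.
e^(−0.22t) = 1/23.485 = 0.0425812, so t = ln(23.485)/0.22 = 3.1563/0.22 = 14.347.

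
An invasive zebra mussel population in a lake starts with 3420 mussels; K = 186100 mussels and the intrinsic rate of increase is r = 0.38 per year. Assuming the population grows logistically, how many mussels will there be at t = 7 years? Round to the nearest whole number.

39292 mussels

A = (K − N₀)/N₀ = (186100 − 3420)/3420 = 53.415.
N(t) = K/(1 + A·e^(−rt)) = 186100/(1 + 53.415×e^(−0.38×7)).
e^(−2.66) = 0.069948; denominator = 1 + 53.415×0.069948 = 4.7363.
N = 186100/4.7363 = 39292.3.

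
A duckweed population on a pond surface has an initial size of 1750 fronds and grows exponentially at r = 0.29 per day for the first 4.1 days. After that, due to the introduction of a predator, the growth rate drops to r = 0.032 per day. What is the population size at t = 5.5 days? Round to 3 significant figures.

6010 fronds

Phase 1: N(4.1) = 1750·e^(0.29×4.1) = 1750·e^1.189 = 5746.64.
Phase 2 runs for 5.5 − 4.1 = 1.4 days at r = 0.032.
N(5.5) = 5746.64·e^(0.032×1.4) = 5746.64·e^0.0448 = 6009.95.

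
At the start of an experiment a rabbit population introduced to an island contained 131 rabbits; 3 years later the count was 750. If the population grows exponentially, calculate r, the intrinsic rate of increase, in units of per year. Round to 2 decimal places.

From N(t) = N₀·e^(rt): e^(r·3) = 750/131 = 5.7252.
r·3 = ln(5.7252) = 1.7449, so r = 1.7449/3 = 0.58163.

0.58 per year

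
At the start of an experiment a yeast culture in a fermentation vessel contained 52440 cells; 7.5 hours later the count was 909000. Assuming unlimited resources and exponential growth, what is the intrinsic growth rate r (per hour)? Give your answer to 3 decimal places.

From N(t) = N₀·e^(rt): e^(r·7.5) = 909000/52440 = 17.334.
r·7.5 = ln(17.334) = 2.8527, so r = 2.8527/7.5 = 0.38036.

0.380 per hour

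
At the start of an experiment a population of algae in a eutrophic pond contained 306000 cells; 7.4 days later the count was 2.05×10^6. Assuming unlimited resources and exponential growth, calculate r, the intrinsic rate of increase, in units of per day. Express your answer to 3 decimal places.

From N(t) = N₀·e^(rt): e^(r·7.4) = 2.05×10^6/306000 = 6.6993.
r·7.4 = ln(6.6993) = 1.902, so r = 1.902/7.4 = 0.25703.

0.257 per day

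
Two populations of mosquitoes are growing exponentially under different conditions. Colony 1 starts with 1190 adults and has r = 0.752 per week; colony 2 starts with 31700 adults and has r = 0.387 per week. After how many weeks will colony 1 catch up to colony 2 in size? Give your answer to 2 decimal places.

Set 1190·e^(0.752t) = 31700·e^(0.387t).
e^((0.752 − 0.387)t) = 31700/1190 → e^(0.365·t) = 26.639.
0.365·t = ln(26.639) = 3.2824, so t = 3.2824/0.365 = 8.9928.

8.99 weeks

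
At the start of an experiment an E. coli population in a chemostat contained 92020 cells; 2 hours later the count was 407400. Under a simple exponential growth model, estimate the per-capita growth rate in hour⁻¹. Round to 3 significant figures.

From N(t) = N₀·e^(rt): e^(r·2) = 407400/92020 = 4.4273.
r·2 = ln(4.4273) = 1.4878, so r = 1.4878/2 = 0.74389.

0.744 per hour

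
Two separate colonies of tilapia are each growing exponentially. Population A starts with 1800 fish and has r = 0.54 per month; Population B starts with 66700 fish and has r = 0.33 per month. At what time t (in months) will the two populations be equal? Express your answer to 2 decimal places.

17.20 months

Set 1800·e^(0.54t) = 66700·e^(0.33t).
e^((0.54 − 0.33)t) = 66700/1800 → e^(0.21·t) = 37.056.
0.21·t = ln(37.056) = 3.6124, so t = 3.6124/0.21 = 17.202.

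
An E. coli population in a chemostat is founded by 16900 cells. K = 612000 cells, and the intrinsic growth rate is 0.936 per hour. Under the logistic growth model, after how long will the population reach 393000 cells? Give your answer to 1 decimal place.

4.4 hours

A = (K − N₀)/N₀ = (612000 − 16900)/16900 = 35.213.
Solve 612000/(1 + 35.213·e^(−0.936t)) = 393000: 1 + 35.213·e^(−0.936t) = 1.5573, so e^(−0.936t) = 0.0158252.
−0.936·t = ln(0.0158252) = -4.1462, so t = 4.1462/0.936 = 4.4297.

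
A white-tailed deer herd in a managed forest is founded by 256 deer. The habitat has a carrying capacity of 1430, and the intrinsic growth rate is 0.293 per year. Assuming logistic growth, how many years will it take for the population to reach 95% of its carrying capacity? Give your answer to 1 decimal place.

A = (K − N₀)/N₀ = (1430 − 256)/256 = 4.5859.
Solve 1430/(1 + 4.5859·e^(−0.293t)) = 1358.5: 1 + 4.5859·e^(−0.293t) = 1.0526, so e^(−0.293t) = 0.0114767.
−0.293·t = ln(0.0114767) = -4.4674, so t = 4.4674/0.293 = 15.247.

15.2 years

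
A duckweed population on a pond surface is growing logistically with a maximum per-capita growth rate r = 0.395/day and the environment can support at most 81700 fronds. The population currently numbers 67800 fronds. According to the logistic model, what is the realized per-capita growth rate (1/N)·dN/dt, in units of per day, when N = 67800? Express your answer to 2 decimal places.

(1/N)·dN/dt = r(1 − N/K) = 0.395 × (1 − 67800/81700).
= 0.395 × 0.17013 = 0.067203.

0.07 per day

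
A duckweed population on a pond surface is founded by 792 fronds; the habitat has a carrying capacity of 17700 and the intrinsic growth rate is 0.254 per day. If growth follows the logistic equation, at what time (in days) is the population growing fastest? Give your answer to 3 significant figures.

12.1 days

Logistic growth is fastest at N = K/2 = 8850.
A = (K − N₀)/N₀ = 21.348. Set K/(1 + A·e^(−rt)) = K/2 → A·e^(−rt) = 1.
e^(−0.254t) = 1/21.348 = 0.0468417, so t = ln(21.348)/0.254 = 3.061/0.254 = 12.051.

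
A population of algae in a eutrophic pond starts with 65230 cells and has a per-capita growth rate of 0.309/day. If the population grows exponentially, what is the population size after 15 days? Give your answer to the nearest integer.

N(t) = N₀·e^(rt) = 65230 × e^(0.309×15) = 65230 × e^4.635.
e^4.635 ≈ 103.03, so N ≈ 65230 × 103.03 = 6.720511×10^6.

6720511 cells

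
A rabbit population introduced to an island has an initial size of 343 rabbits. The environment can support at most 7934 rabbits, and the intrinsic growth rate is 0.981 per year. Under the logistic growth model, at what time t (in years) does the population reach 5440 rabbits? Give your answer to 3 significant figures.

3.95 years

A = (K − N₀)/N₀ = (7934 − 343)/343 = 22.131.
Solve 7934/(1 + 22.131·e^(−0.981t)) = 5440: 1 + 22.131·e^(−0.981t) = 1.4585, so e^(−0.981t) = 0.0207154.
−0.981·t = ln(0.0207154) = -3.8769, so t = 3.8769/0.981 = 3.952.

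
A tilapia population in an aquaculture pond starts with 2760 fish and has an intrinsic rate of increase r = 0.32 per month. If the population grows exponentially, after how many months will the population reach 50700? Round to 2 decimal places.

9.10 months

Set N₀·e^(rt) = 50700: e^(0.32·t) = 50700/2760 = 18.37.
0.32·t = ln(18.37) = 2.9107, so t = 2.9107/0.32 = 9.0959.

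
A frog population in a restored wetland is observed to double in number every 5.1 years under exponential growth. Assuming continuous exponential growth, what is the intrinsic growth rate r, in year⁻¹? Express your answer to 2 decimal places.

0.14 per year

r = ln(2)/t_d = 0.6931/5.1 = 0.13591.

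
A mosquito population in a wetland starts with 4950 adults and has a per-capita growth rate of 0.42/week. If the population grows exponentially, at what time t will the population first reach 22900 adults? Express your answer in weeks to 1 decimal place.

Set N₀·e^(rt) = 22900: e^(0.42·t) = 22900/4950 = 4.6263.
0.42·t = ln(4.6263) = 1.5317, so t = 1.5317/0.42 = 3.647.

3.6 weeks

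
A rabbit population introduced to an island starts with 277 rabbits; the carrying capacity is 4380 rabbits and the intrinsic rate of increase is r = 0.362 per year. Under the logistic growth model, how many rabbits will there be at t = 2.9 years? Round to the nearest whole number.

A = (K − N₀)/N₀ = (4380 − 277)/277 = 14.812.
N(t) = K/(1 + A·e^(−rt)) = 4380/(1 + 14.812×e^(−0.362×2.9)).
e^(−1.05) = 0.35001; denominator = 1 + 14.812×0.35001 = 6.1844.
N = 4380/6.1844 = 708.232.

708 rabbits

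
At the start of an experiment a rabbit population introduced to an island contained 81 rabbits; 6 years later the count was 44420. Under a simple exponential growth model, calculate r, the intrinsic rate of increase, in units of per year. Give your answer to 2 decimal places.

1.05 per year

From N(t) = N₀·e^(rt): e^(r·6) = 44420/81 = 548.4.
r·6 = ln(548.4) = 6.307, so r = 6.307/6 = 1.0512.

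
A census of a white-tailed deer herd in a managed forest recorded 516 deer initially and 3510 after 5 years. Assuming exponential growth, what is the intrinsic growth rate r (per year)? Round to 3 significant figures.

0.383 per year

From N(t) = N₀·e^(rt): e^(r·5) = 3510/516 = 6.8023.
r·5 = ln(6.8023) = 1.9173, so r = 1.9173/5 = 0.38345.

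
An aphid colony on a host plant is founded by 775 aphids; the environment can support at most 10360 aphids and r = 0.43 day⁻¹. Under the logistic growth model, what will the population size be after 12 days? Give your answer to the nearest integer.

A = (K − N₀)/N₀ = (10360 − 775)/775 = 12.368.
N(t) = K/(1 + A·e^(−rt)) = 10360/(1 + 12.368×e^(−0.43×12)).
e^(−5.16) = 0.0057417; denominator = 1 + 12.368×0.0057417 = 1.071.
N = 10360/1.071 = 9673.1.

9673 aphids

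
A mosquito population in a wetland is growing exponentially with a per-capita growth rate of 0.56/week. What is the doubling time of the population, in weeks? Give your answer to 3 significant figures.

Doubling time t_d = ln(2)/r = 0.6931/0.56 = 1.2378.

1.24 weeks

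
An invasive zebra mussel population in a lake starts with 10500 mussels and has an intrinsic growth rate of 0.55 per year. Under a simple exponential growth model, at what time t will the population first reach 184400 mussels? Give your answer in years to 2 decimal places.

Set N₀·e^(rt) = 184400: e^(0.55·t) = 184400/10500 = 17.562.
0.55·t = ln(17.562) = 2.8657, so t = 2.8657/0.55 = 5.2104.

5.21 years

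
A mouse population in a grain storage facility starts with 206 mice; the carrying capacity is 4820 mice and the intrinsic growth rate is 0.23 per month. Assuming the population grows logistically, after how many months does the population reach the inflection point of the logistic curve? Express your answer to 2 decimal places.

13.52 months

Logistic growth is fastest at N = K/2 = 2410.
A = (K − N₀)/N₀ = 22.398. Set K/(1 + A·e^(−rt)) = K/2 → A·e^(−rt) = 1.
e^(−0.23t) = 1/22.398 = 0.0446467, so t = ln(22.398)/0.23 = 3.109/0.23 = 13.517.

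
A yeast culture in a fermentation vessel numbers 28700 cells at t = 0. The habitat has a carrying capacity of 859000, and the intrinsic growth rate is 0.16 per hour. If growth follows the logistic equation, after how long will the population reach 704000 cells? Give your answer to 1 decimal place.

30.5 hours

A = (K − N₀)/N₀ = (859000 − 28700)/28700 = 28.93.
Solve 859000/(1 + 28.93·e^(−0.16t)) = 704000: 1 + 28.93·e^(−0.16t) = 1.2202, so e^(−0.16t) = 0.00761037.
−0.16·t = ln(0.00761037) = -4.8782, so t = 4.8782/0.16 = 30.489.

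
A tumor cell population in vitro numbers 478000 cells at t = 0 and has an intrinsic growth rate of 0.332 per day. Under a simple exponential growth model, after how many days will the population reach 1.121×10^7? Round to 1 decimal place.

9.5 days

Set N₀·e^(rt) = 1.121×10^7: e^(0.332·t) = 1.121×10^7/478000 = 23.452.
0.332·t = ln(23.452) = 3.155, so t = 3.155/0.332 = 9.5029.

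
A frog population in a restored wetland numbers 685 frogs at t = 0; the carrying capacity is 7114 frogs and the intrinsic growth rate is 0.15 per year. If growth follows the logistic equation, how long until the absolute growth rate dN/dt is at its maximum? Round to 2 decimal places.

14.93 years

Logistic growth is fastest at N = K/2 = 3557.
A = (K − N₀)/N₀ = 9.3854. Set K/(1 + A·e^(−rt)) = K/2 → A·e^(−rt) = 1.
e^(−0.15t) = 1/9.3854 = 0.106548, so t = ln(9.3854)/0.15 = 2.2392/0.15 = 14.928.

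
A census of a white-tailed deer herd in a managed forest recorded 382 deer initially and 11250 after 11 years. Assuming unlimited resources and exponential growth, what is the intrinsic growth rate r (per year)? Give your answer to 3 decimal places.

From N(t) = N₀·e^(rt): e^(r·11) = 11250/382 = 29.45.
r·11 = ln(29.45) = 3.3827, so r = 3.3827/11 = 0.30752.

0.308 per year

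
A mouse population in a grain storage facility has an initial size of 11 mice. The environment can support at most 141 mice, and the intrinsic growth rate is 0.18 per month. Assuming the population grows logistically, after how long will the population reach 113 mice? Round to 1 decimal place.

21.5 months

A = (K − N₀)/N₀ = (141 − 11)/11 = 11.818.
Solve 141/(1 + 11.818·e^(−0.18t)) = 113: 1 + 11.818·e^(−0.18t) = 1.2478, so e^(−0.18t) = 0.0209666.
−0.18·t = ln(0.0209666) = -3.8648, so t = 3.8648/0.18 = 21.471.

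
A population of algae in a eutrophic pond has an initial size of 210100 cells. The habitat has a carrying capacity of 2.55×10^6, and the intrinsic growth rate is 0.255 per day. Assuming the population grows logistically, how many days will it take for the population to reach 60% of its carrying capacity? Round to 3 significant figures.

11.0 days

A = (K − N₀)/N₀ = (2.55×10^6 − 210100)/210100 = 11.137.
Solve 2.55×10^6/(1 + 11.137·e^(−0.255t)) = 1.53×10^6: 1 + 11.137·e^(−0.255t) = 1.6667, so e^(−0.255t) = 0.0598601.
−0.255·t = ln(0.0598601) = -2.8157, so t = 2.8157/0.255 = 11.042.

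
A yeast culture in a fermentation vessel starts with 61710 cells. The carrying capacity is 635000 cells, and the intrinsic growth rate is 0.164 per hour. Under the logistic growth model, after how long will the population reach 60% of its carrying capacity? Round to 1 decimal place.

16.1 hours

A = (K − N₀)/N₀ = (635000 − 61710)/61710 = 9.2901.
Solve 635000/(1 + 9.2901·e^(−0.164t)) = 381000: 1 + 9.2901·e^(−0.164t) = 1.6667, so e^(−0.164t) = 0.0717612.
−0.164·t = ln(0.0717612) = -2.6344, so t = 2.6344/0.164 = 16.063.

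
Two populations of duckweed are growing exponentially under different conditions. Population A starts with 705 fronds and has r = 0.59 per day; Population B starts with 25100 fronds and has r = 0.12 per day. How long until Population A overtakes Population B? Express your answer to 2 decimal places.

Set 705·e^(0.59t) = 25100·e^(0.12t).
e^((0.59 − 0.12)t) = 25100/705 → e^(0.47·t) = 35.603.
0.47·t = ln(35.603) = 3.5724, so t = 3.5724/0.47 = 7.6009.

7.60 days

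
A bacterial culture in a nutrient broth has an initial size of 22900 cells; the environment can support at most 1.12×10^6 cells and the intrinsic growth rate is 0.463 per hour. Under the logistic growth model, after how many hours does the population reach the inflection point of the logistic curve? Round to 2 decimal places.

Logistic growth is fastest at N = K/2 = 560000.
A = (K − N₀)/N₀ = 47.908. Set K/(1 + A·e^(−rt)) = K/2 → A·e^(−rt) = 1.
e^(−0.463t) = 1/47.908 = 0.0208732, so t = ln(47.908)/0.463 = 3.8693/0.463 = 8.357.

8.36 hours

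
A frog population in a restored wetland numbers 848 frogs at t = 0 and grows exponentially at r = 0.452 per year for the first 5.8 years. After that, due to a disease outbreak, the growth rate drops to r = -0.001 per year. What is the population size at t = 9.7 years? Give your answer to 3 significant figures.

Phase 1: N(5.8) = 848·e^(0.452×5.8) = 848·e^2.622 = 11666.5.
Phase 2 runs for 9.7 − 5.8 = 3.9 years at r = -0.001.
N(9.7) = 11666.5·e^(-0.001×3.9) = 11666.5·e^-0.0039 = 11621.1.

11600 frogs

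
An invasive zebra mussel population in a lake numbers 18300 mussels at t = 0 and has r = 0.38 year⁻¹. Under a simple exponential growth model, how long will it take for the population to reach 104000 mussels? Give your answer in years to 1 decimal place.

Set N₀·e^(rt) = 104000: e^(0.38·t) = 104000/18300 = 5.6831.
0.38·t = ln(5.6831) = 1.7375, so t = 1.7375/0.38 = 4.5723.

4.6 years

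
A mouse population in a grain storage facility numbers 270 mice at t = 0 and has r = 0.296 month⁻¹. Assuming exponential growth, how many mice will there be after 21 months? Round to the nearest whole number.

135188 mice

N(t) = N₀·e^(rt) = 270 × e^(0.296×21) = 270 × e^6.216.
e^6.216 ≈ 500.7, so N ≈ 270 × 500.7 = 135188.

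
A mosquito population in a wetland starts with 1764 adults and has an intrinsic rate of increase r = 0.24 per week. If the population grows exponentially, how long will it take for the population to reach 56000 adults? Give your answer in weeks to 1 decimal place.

14.4 weeks

Set N₀·e^(rt) = 56000: e^(0.24·t) = 56000/1764 = 31.746.
0.24·t = ln(31.746) = 3.4578, so t = 3.4578/0.24 = 14.407.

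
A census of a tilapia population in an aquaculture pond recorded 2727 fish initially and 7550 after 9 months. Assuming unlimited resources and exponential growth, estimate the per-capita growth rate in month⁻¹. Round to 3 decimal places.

0.113 per month

From N(t) = N₀·e^(rt): e^(r·9) = 7550/2727 = 2.7686.
r·9 = ln(2.7686) = 1.0183, so r = 1.0183/9 = 0.11315.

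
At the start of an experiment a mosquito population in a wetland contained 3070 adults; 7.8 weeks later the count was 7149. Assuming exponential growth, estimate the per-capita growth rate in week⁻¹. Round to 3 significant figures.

From N(t) = N₀·e^(rt): e^(r·7.8) = 7149/3070 = 2.3287.
r·7.8 = ln(2.3287) = 0.84529, so r = 0.84529/7.8 = 0.10837.

0.108 per week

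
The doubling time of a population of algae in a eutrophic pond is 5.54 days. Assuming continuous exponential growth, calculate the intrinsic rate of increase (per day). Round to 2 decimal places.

r = ln(2)/t_d = 0.6931/5.54 = 0.12512.

0.13 per day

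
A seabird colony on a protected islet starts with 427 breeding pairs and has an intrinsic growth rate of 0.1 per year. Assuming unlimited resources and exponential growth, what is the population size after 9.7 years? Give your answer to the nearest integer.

1126 breeding pairs

N(t) = N₀·e^(rt) = 427 × e^(0.1×9.7) = 427 × e^0.97.
e^0.97 ≈ 2.6379, so N ≈ 427 × 2.6379 = 1126.4.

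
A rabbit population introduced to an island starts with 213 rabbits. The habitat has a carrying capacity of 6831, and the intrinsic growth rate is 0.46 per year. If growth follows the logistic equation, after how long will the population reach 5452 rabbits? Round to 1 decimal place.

10.5 years

A = (K − N₀)/N₀ = (6831 − 213)/213 = 31.07.
Solve 6831/(1 + 31.07·e^(−0.46t)) = 5452: 1 + 31.07·e^(−0.46t) = 1.2529, so e^(−0.46t) = 0.00814069.
−0.46·t = ln(0.00814069) = -4.8109, so t = 4.8109/0.46 = 10.458.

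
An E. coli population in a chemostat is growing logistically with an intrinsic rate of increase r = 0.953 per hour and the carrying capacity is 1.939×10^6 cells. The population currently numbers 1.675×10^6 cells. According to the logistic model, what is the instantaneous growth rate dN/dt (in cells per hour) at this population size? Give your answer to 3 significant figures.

dN/dt = rN(1 − N/K) = 0.953 × 1.675×10^6 × (1 − 1.675×10^6/1.939×10^6).
1 − 1.675×10^6/1.939×10^6 = 0.13615; dN/dt = 0.953 × 1.675×10^6 × 0.13615 = 2.17337×10^5.

217000 cells per hour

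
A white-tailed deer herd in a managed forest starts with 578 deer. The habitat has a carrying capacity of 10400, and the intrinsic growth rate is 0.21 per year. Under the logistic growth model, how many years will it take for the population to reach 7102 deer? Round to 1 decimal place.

17.1 years

A = (K − N₀)/N₀ = (10400 − 578)/578 = 16.993.
Solve 10400/(1 + 16.993·e^(−0.21t)) = 7102: 1 + 16.993·e^(−0.21t) = 1.4644, so e^(−0.21t) = 0.0273274.
−0.21·t = ln(0.0273274) = -3.5999, so t = 3.5999/0.21 = 17.142.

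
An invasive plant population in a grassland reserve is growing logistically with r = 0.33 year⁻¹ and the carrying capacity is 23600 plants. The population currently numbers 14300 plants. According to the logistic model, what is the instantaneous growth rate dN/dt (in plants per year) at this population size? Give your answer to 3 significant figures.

dN/dt = rN(1 − N/K) = 0.33 × 14300 × (1 − 14300/23600).
1 − 14300/23600 = 0.39407; dN/dt = 0.33 × 14300 × 0.39407 = 1859.6.

1860 plants per year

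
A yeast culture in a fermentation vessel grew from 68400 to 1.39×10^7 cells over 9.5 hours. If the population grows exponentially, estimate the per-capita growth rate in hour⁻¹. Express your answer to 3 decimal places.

From N(t) = N₀·e^(rt): e^(r·9.5) = 1.39×10^7/68400 = 203.22.
r·9.5 = ln(203.22) = 5.3143, so r = 5.3143/9.5 = 0.5594.

0.559 per hour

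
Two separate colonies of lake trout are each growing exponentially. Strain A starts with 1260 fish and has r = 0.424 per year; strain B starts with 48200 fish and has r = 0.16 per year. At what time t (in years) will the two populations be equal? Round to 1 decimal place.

Set 1260·e^(0.424t) = 48200·e^(0.16t).
e^((0.424 − 0.16)t) = 48200/1260 → e^(0.264·t) = 38.254.
0.264·t = ln(38.254) = 3.6442, so t = 3.6442/0.264 = 13.804.

13.8 years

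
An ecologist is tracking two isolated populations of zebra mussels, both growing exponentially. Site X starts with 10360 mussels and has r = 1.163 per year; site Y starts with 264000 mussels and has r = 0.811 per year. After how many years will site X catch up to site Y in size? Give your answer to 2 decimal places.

Set 10360·e^(1.163t) = 264000·e^(0.811t).
e^((1.163 − 0.811)t) = 264000/10360 → e^(0.352·t) = 25.483.
0.352·t = ln(25.483) = 3.238, so t = 3.238/0.352 = 9.1989.

9.20 years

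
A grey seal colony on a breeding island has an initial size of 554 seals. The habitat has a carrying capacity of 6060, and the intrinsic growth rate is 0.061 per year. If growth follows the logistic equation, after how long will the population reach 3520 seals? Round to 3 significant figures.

43.0 years

A = (K − N₀)/N₀ = (6060 − 554)/554 = 9.9386.
Solve 6060/(1 + 9.9386·e^(−0.061t)) = 3520: 1 + 9.9386·e^(−0.061t) = 1.7216, so e^(−0.061t) = 0.0726047.
−0.061·t = ln(0.0726047) = -2.6227, so t = 2.6227/0.061 = 42.996.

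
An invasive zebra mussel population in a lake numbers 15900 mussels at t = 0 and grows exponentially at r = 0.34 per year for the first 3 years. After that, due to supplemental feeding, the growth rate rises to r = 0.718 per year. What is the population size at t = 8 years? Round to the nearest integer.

Phase 1: N(3) = 15900·e^(0.34×3) = 15900·e^1.02 = 44093.8.
Phase 2 runs for 8 − 3 = 5 years at r = 0.718.
N(8) = 44093.8·e^(0.718×5) = 44093.8·e^3.59 = 1.597698×10^6.

1597698 mussels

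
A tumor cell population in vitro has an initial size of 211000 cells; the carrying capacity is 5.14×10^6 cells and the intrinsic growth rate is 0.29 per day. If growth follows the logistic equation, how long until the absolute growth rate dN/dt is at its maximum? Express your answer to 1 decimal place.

10.9 days

Logistic growth is fastest at N = K/2 = 2.57×10^6.
A = (K − N₀)/N₀ = 23.36. Set K/(1 + A·e^(−rt)) = K/2 → A·e^(−rt) = 1.
e^(−0.29t) = 1/23.36 = 0.0428079, so t = ln(23.36)/0.29 = 3.151/0.29 = 10.866.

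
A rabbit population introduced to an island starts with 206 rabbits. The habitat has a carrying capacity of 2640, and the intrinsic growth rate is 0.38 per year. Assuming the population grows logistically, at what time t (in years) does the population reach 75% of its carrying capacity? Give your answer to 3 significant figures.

9.39 years

A = (K − N₀)/N₀ = (2640 − 206)/206 = 11.816.
Solve 2640/(1 + 11.816·e^(−0.38t)) = 1980: 1 + 11.816·e^(−0.38t) = 1.3333, so e^(−0.38t) = 0.0282114.
−0.38·t = ln(0.0282114) = -3.568, so t = 3.568/0.38 = 9.3895.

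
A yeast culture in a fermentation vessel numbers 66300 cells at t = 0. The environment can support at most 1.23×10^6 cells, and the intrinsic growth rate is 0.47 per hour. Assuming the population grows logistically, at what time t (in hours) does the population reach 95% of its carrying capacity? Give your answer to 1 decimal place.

12.4 hours

A = (K − N₀)/N₀ = (1.23×10^6 − 66300)/66300 = 17.552.
Solve 1.23×10^6/(1 + 17.552·e^(−0.47t)) = 1.1685×10^6: 1 + 17.552·e^(−0.47t) = 1.0526, so e^(−0.47t) = 0.0029986.
−0.47·t = ln(0.0029986) = -5.8096, so t = 5.8096/0.47 = 12.361.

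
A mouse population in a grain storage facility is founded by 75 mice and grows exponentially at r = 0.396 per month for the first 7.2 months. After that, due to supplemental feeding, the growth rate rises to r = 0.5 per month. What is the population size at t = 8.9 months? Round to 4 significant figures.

Phase 1: N(7.2) = 75·e^(0.396×7.2) = 75·e^2.851 = 1298.14.
Phase 2 runs for 8.9 − 7.2 = 1.7 months at r = 0.5.
N(8.9) = 1298.14·e^(0.5×1.7) = 1298.14·e^0.85 = 3037.19.

3037 mice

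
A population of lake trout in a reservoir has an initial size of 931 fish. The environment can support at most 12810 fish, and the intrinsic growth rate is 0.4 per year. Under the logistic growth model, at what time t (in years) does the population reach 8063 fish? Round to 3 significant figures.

A = (K − N₀)/N₀ = (12810 − 931)/931 = 12.759.
Solve 12810/(1 + 12.759·e^(−0.4t)) = 8063: 1 + 12.759·e^(−0.4t) = 1.5887, so e^(−0.4t) = 0.0461416.
−0.4·t = ln(0.0461416) = -3.076, so t = 3.076/0.4 = 7.6901.

7.69 years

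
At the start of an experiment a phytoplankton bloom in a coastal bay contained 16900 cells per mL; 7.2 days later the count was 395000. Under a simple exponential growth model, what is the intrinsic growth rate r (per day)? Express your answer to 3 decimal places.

0.438 per day

From N(t) = N₀·e^(rt): e^(r·7.2) = 395000/16900 = 23.373.
r·7.2 = ln(23.373) = 3.1516, so r = 3.1516/7.2 = 0.43772.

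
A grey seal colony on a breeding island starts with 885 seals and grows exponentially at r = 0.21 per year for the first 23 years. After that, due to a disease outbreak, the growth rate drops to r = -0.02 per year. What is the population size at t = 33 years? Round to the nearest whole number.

Phase 1: N(23) = 885·e^(0.21×23) = 885·e^4.83 = 110812.
Phase 2 runs for 33 − 23 = 10 years at r = -0.02.
N(33) = 110812·e^(-0.02×10) = 110812·e^-0.2 = 90724.9.

90725 seals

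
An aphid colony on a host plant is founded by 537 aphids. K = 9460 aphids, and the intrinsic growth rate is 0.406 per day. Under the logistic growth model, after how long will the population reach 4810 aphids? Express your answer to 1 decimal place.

A = (K − N₀)/N₀ = (9460 − 537)/537 = 16.616.
Solve 9460/(1 + 16.616·e^(−0.406t)) = 4810: 1 + 16.616·e^(−0.406t) = 1.9667, so e^(−0.406t) = 0.0581797.
−0.406·t = ln(0.0581797) = -2.8442, so t = 2.8442/0.406 = 7.0055.

7.0 days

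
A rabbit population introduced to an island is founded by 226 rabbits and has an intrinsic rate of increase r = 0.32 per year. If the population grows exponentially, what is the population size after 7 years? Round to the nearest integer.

2123 rabbits

N(t) = N₀·e^(rt) = 226 × e^(0.32×7) = 226 × e^2.24.
e^2.24 ≈ 9.3933, so N ≈ 226 × 9.3933 = 2122.89.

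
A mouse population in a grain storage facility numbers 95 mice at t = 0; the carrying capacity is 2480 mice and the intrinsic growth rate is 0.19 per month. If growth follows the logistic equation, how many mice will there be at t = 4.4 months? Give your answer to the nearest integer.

A = (K − N₀)/N₀ = (2480 − 95)/95 = 25.105.
N(t) = K/(1 + A·e^(−rt)) = 2480/(1 + 25.105×e^(−0.19×4.4)).
e^(−0.836) = 0.43344; denominator = 1 + 25.105×0.43344 = 11.882.
N = 2480/11.882 = 208.725.

209 mice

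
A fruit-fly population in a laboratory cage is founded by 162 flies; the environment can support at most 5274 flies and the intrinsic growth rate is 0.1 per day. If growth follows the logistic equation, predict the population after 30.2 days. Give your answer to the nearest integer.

2076 flies

A = (K − N₀)/N₀ = (5274 − 162)/162 = 31.556.
N(t) = K/(1 + A·e^(−rt)) = 5274/(1 + 31.556×e^(−0.1×30.2)).
e^(−3.02) = 0.048801; denominator = 1 + 31.556×0.048801 = 2.5399.
N = 5274/2.5399 = 2076.42.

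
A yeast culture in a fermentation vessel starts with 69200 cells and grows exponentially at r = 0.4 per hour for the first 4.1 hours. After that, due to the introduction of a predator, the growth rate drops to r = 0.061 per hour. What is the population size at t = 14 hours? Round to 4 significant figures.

Phase 1: N(4.1) = 69200·e^(0.4×4.1) = 69200·e^1.64 = 356738.
Phase 2 runs for 14 − 4.1 = 9.9 hours at r = 0.061.
N(14) = 356738·e^(0.061×9.9) = 356738·e^0.6039 = 652559.

652600 cells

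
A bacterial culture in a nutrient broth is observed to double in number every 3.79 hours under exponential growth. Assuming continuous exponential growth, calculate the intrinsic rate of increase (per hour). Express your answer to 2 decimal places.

0.18 per hour

r = ln(2)/t_d = 0.6931/3.79 = 0.18289.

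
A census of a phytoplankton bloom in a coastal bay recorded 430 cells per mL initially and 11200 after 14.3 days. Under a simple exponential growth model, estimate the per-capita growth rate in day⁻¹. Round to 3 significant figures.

From N(t) = N₀·e^(rt): e^(r·14.3) = 11200/430 = 26.047.
r·14.3 = ln(26.047) = 3.2599, so r = 3.2599/14.3 = 0.22796.

0.228 per day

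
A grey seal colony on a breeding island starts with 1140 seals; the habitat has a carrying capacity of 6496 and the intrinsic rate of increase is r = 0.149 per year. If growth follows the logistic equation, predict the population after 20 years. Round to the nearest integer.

5244 seals

A = (K − N₀)/N₀ = (6496 − 1140)/1140 = 4.6982.
N(t) = K/(1 + A·e^(−rt)) = 6496/(1 + 4.6982×e^(−0.149×20)).
e^(−2.98) = 0.050793; denominator = 1 + 4.6982×0.050793 = 1.2386.
N = 6496/1.2386 = 5244.47.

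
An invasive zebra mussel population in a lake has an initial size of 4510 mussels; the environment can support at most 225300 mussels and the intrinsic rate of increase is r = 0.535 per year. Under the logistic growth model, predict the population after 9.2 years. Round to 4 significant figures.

166100 mussels

A = (K − N₀)/N₀ = (225300 − 4510)/4510 = 48.956.
N(t) = K/(1 + A·e^(−rt)) = 225300/(1 + 48.956×e^(−0.535×9.2)).
e^(−4.922) = 0.0072845; denominator = 1 + 48.956×0.0072845 = 1.3566.
N = 225300/1.3566 = 166075.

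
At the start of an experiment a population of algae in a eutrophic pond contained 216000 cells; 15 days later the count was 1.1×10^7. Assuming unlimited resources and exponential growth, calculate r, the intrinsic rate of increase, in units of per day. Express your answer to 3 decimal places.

From N(t) = N₀·e^(rt): e^(r·15) = 1.1×10^7/216000 = 50.926.
r·15 = ln(50.926) = 3.9304, so r = 3.9304/15 = 0.26202.

0.262 per day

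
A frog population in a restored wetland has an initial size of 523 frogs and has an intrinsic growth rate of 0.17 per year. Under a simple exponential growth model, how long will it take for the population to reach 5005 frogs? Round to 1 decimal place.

Set N₀·e^(rt) = 5005: e^(0.17·t) = 5005/523 = 9.5698.
0.17·t = ln(9.5698) = 2.2586, so t = 2.2586/0.17 = 13.286.

13.3 years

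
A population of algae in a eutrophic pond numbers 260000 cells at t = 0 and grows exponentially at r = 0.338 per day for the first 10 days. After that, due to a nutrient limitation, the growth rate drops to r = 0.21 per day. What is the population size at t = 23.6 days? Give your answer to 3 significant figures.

133000000 cells

Phase 1: N(10) = 260000·e^(0.338×10) = 260000·e^3.38 = 7.6364×10^6.
Phase 2 runs for 23.6 − 10 = 13.6 days at r = 0.21.
N(23.6) = 7.6364×10^6·e^(0.21×13.6) = 7.6364×10^6·e^2.856 = 1.328109×10^8.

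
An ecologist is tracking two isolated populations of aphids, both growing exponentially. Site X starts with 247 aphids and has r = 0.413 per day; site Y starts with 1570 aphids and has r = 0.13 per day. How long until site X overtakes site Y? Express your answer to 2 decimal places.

Set 247·e^(0.413t) = 1570·e^(0.13t).
e^((0.413 − 0.13)t) = 1570/247 → e^(0.283·t) = 6.3563.
0.283·t = ln(6.3563) = 1.8494, so t = 1.8494/0.283 = 6.5351.

6.54 days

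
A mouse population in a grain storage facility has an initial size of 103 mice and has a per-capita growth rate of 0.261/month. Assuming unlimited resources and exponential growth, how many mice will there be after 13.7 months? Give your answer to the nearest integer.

N(t) = N₀·e^(rt) = 103 × e^(0.261×13.7) = 103 × e^3.576.
e^3.576 ≈ 35.72, so N ≈ 103 × 35.72 = 3679.12.

3679 mice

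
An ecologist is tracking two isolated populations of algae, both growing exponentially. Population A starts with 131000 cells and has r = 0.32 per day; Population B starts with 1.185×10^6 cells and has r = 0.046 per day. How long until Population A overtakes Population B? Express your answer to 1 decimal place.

Set 131000·e^(0.32t) = 1.185×10^6·e^(0.046t).
e^((0.32 − 0.046)t) = 1.185×10^6/131000 → e^(0.274·t) = 9.0458.
0.274·t = ln(9.0458) = 2.2023, so t = 2.2023/0.274 = 8.0376.

8.0 days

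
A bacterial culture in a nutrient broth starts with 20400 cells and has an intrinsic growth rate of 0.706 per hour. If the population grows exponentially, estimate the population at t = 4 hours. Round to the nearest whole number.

N(t) = N₀·e^(rt) = 20400 × e^(0.706×4) = 20400 × e^2.824.
e^2.824 ≈ 16.844, so N ≈ 20400 × 16.844 = 343619.

343619 cells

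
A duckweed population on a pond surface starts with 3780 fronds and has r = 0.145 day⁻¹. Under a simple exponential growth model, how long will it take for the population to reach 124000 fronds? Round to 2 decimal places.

24.07 days

Set N₀·e^(rt) = 124000: e^(0.145·t) = 124000/3780 = 32.804.
0.145·t = ln(32.804) = 3.4906, so t = 3.4906/0.145 = 24.073.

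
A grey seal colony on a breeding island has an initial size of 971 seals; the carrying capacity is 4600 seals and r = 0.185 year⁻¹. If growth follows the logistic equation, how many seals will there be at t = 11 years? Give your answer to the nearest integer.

A = (K − N₀)/N₀ = (4600 − 971)/971 = 3.7374.
N(t) = K/(1 + A·e^(−rt)) = 4600/(1 + 3.7374×e^(−0.185×11)).
e^(−2.035) = 0.13068; denominator = 1 + 3.7374×0.13068 = 1.4884.
N = 4600/1.4884 = 3090.56.

3091 seals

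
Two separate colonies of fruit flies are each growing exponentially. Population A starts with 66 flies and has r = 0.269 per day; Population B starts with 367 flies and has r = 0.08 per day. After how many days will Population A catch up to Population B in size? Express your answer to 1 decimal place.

9.1 days

Set 66·e^(0.269t) = 367·e^(0.08t).
e^((0.269 − 0.08)t) = 367/66 → e^(0.189·t) = 5.5606.
0.189·t = ln(5.5606) = 1.7157, so t = 1.7157/0.189 = 9.0778.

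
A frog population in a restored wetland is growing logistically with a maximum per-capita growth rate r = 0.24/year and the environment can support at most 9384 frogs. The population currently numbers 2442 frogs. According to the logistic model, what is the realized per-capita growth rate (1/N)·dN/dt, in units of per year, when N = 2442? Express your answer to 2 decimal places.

(1/N)·dN/dt = r(1 − N/K) = 0.24 × (1 − 2442/9384).
= 0.24 × 0.73977 = 0.17754.

0.18 per year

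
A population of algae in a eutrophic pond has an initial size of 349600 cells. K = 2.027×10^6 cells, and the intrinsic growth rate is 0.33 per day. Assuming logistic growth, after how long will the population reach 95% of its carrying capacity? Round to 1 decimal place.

13.7 days

A = (K − N₀)/N₀ = (2.027×10^6 − 349600)/349600 = 4.7981.
Solve 2.027×10^6/(1 + 4.7981·e^(−0.33t)) = 1.92565×10^6: 1 + 4.7981·e^(−0.33t) = 1.0526, so e^(−0.33t) = 0.0109694.
−0.33·t = ln(0.0109694) = -4.5126, so t = 4.5126/0.33 = 13.675.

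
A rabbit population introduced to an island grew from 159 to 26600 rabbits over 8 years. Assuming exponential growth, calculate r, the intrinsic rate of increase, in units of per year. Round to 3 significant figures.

0.640 per year

From N(t) = N₀·e^(rt): e^(r·8) = 26600/159 = 167.3.
r·8 = ln(167.3) = 5.1198, so r = 5.1198/8 = 0.63997.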